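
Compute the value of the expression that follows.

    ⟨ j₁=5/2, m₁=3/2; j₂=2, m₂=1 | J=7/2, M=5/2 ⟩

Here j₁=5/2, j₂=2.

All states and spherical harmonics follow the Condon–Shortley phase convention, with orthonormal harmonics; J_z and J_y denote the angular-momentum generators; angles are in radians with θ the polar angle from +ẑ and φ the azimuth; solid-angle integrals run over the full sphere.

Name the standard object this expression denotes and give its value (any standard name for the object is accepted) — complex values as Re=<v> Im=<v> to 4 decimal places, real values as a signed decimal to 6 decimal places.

Clebsch–Gordan coefficient, +√(1/63) ≈ +0.125988

This is a Clebsch–Gordan (vector-coupling) coefficient.
triangle: 1!×4!×3!/9! = 144/362880
(j±m)!: 4!×1!×3!×1!×6!×1! = 103680
prefactor² = (2J+1)×Δ×N² = 2304/7
  k=0: +1/(0!×1!×1!×3!×3!×0!) = 1/36
  k=1: −1/(1!×0!×0!×2!×4!×1!) = -1/48
Σ = 1/144  ⇒  CG² = 2304/7×(1/144)² = 1/63
CG = +√(1/63) = +0.125988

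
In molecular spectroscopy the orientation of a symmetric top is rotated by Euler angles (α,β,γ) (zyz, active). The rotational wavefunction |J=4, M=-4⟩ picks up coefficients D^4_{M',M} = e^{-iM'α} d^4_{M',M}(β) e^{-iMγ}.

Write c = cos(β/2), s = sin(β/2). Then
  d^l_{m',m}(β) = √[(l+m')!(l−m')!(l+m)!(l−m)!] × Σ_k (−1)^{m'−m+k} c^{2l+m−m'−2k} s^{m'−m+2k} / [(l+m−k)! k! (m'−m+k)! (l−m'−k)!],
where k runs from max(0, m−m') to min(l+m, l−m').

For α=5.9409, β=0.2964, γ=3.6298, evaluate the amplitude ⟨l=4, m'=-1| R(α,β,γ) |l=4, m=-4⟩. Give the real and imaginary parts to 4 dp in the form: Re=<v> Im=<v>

Re=0.0009 Im=-0.0228

Split into d^4_{-1,-4}(β=0.2964) × two z-phases.
c=cos(0.296400/2)=0.989038, s=sin(0.296400/2)=0.147658; N=√[6·120·1·40320]=5387.986637
Admissible k: 0..0 (factorial args all ≥0)
  k=0: (−1)^3·5387.9866/(720)·0.9890^5·0.1477^3 = -0.022800
d^4_{-1,-4}(0.2964) = -0.022800
D = (+0.941990-0.335641i)·(-0.022800)·(-0.372808+0.927909i) = +0.000906-0.022782i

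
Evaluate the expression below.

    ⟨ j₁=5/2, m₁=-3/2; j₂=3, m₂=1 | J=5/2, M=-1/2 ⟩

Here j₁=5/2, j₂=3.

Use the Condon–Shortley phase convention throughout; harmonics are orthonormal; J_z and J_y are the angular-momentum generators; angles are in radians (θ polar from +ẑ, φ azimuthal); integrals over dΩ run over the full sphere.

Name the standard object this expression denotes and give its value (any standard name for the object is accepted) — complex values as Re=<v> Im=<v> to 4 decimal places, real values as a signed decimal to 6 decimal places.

This is a Clebsch–Gordan (vector-coupling) coefficient.
√[6·3!2!3!/9! · 1!4!4!2!2!3!] = √(576/35)
  +(−1)^2/∏(2,1,2,2,0,1)! = 1/8  (running 1/8)
  +(−1)^3/∏(3,0,1,1,1,2)! = -1/12  (running 1/24)
⟨..|..⟩ = √(576/35)·(1/24) = +0.169031

Clebsch–Gordan coefficient, +√(1/35) ≈ +0.169031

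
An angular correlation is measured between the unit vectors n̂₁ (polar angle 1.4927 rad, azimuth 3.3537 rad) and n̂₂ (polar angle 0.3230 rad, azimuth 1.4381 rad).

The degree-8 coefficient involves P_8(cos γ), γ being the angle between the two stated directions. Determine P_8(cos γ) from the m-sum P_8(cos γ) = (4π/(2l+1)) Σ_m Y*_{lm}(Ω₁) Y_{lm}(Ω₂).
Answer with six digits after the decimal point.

Summing Y*_{l m}(θ₁,φ₁)·Y_{l m}(θ₂,φ₂) over m ∈ [−8, 8]; prefactor 4π/(2·8+1) = 0.739198:
  m=-8: (-0.063241+0.499003i) × (+0.000026+0.000046i) = -0.000025+0.000010i  (running Σ = -0.000025+0.000010i)
  m=-7: (-0.013531-0.156866i) × (-0.000508+0.000380i) = +0.000066+0.000075i  (running Σ = +0.000042+0.000085i)
  m=-6: (-0.098655-0.321025i) × (-0.003363-0.003436i) = -0.000771+0.001418i  (running Σ = -0.000730+0.001503i)
  m=-5: (+0.088759+0.158582i) × (+0.016049-0.020531i) = +0.004680+0.000723i  (running Σ = +0.003951+0.002226i)
  m=-4: (+0.186517+0.211647i) × (+0.089381+0.052464i) = +0.005567+0.028703i  (running Σ = +0.009518+0.030929i)
  m=-3: (-0.154410-0.114084i) × (-0.114564+0.272420i) = +0.048769-0.028994i  (running Σ = +0.058287+0.001934i)
  m=-2: (-0.235023-0.106145i) × (-0.533883-0.145112i) = +0.110072+0.090774i  (running Σ = +0.168358+0.092708i)
  m=-1: (+0.191672+0.041276i) × (+0.066585-0.498838i) = +0.033352-0.092865i  (running Σ = +0.201711-0.000157i)
  m=0: (+0.250657-0.000000i) × (-0.191131+0.000000i) = -0.047908+0.000000i  (running Σ = +0.153802-0.000157i)
  m=1: (-0.191672+0.041276i) × (-0.066585-0.498838i) = +0.033352+0.092865i  (running Σ = +0.187155+0.092708i)
  m=2: (-0.235023+0.106145i) × (-0.533883+0.145112i) = +0.110072-0.090774i  (running Σ = +0.297227+0.001934i)
  m=3: (+0.154410-0.114084i) × (+0.114564+0.272420i) = +0.048769+0.028994i  (running Σ = +0.345995+0.030929i)
  m=4: (+0.186517-0.211647i) × (+0.089381-0.052464i) = +0.005567-0.028703i  (running Σ = +0.351562+0.002226i)
  m=5: (-0.088759+0.158582i) × (-0.016049-0.020531i) = +0.004680-0.000723i  (running Σ = +0.356243+0.001503i)
  m=6: (-0.098655+0.321025i) × (-0.003363+0.003436i) = -0.000771-0.001418i  (running Σ = +0.355471+0.000085i)
  m=7: (+0.013531-0.156866i) × (+0.000508+0.000380i) = +0.000066-0.000075i  (running Σ = +0.355538+0.000010i)
  m=8: (-0.063241-0.499003i) × (+0.000026-0.000046i) = -0.000025-0.000010i  (running Σ = +0.355513+0.000000i)
Accumulated sum +0.355513+0.000000i; after 4π/(2l+1) scaling, +0.262795+0.000000i ⇒ P_8 = 0.262795

0.262795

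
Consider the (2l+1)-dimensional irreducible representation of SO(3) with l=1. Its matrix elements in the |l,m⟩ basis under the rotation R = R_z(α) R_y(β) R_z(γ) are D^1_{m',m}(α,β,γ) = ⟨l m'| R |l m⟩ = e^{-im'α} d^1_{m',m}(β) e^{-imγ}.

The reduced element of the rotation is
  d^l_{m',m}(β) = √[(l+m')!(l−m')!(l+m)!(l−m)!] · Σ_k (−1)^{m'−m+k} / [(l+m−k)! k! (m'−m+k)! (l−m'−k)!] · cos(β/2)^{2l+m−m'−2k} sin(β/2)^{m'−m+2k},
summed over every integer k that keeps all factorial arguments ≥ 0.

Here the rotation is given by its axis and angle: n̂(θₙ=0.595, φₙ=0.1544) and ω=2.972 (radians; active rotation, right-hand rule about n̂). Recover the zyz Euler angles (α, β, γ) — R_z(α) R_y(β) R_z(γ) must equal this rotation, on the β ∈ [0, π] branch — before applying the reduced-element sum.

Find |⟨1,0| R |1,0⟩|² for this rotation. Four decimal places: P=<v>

P=0.1415

Axis–angle → zyz. n̂ = (sinθₙcosφₙ, sinθₙsinφₙ, cosθₙ) = (+0.553841, +0.086199, +0.828148), ω = 2.9720.
R = I cosω + sinω [n̂]ₓ + (1−cosω) n̂n̂ᵀ gives
  R = [-0.376575, -0.044979, +0.925294; +0.234572, -0.970900, +0.048269; +0.896196, +0.235225, +0.376167]
β = atan2(√(R₁₃²+R₂₃²), R₃₃) = 1.185140; α = atan2(R₂₃, R₁₃) mod 2π = 0.052119; γ = atan2(R₃₂, −R₃₁) mod 2π = 2.884912
D^1_{0,0}(0.0521,1.1851,2.8849) = e^{-i·0·0.0521}·d^1_{0,0}(1.1851)·e^{-i·0·2.8849}. Compute d first:
c=cos(1.185140/2)=0.829508, s=sin(1.185140/2)=0.558495; N=√[1·1·1·1]=1.000000
k∈{0,1} keeps every argument non-negative
  k=0: (−1)^0·1.0000/(1)·0.8295^2·0.5585^0 = +0.688084
  k=1: (−1)^1·1.0000/(1)·0.8295^0·0.5585^2 = -0.311916
d^1_{0,0}(1.1851) = +0.688084 -0.311916 = +0.376167
|D^1_{0,0}|² = |d^1_{0,0}(β)|² = (+0.376167)² = 0.141502 (the z-rotation phases have unit modulus)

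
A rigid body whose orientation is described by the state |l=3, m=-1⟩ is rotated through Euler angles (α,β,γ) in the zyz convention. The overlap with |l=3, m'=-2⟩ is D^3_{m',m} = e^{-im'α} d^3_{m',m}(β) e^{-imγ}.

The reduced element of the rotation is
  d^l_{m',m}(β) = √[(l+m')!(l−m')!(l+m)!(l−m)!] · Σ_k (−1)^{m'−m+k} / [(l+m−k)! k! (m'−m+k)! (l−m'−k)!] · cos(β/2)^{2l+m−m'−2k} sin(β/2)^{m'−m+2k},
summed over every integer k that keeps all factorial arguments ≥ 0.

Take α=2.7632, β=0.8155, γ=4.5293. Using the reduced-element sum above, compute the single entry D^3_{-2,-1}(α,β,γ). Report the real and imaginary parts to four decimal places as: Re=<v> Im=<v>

Re=-0.4138 Im=-0.3023

D^3_{-2,-1}(2.7632,0.8155,4.5293) = e^{-i·-2·2.7632}·d^3_{-2,-1}(0.8155)·e^{-i·-1·4.5293}. Compute d first:
With c≡cos(β/2)=0.918015 and s≡sin(β/2)=0.396545, N=[1·120·2·24]^{1/2}=75.894664
k∈{1,2} keeps every argument non-negative
  k=1: (−1)^0·75.8947/(24)·0.9180^5·0.3965^1 = +0.817602
  k=2: (−1)^1·75.8947/(12)·0.9180^3·0.3965^3 = -0.305110
d^3_{-2,-1}(0.8155) = +0.817602 -0.305110 = +0.512492
D = (+0.727047-0.686588i)·(+0.512492)·(-0.182068-0.983286i) = -0.413829-0.302314i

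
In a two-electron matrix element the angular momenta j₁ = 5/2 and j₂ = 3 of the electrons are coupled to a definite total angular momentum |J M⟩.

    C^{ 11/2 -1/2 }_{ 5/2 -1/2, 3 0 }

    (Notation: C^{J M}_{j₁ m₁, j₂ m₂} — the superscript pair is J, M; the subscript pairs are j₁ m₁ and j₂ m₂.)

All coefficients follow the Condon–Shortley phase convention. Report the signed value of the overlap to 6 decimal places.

+0.657952

j₁+j₂−J=0  J+j₁−j₂=5  J−j₁+j₂=6  j₁+j₂+J+1=12
(j₁±m₁, j₂±m₂, J±M) = (2,3,3,3,5,6)
P² = 6220800/77
sum k=0..0:
  [0] +1/432 = 1/432
S = 1/432
C² = P²·S² = 100/231 ; C = +0.657952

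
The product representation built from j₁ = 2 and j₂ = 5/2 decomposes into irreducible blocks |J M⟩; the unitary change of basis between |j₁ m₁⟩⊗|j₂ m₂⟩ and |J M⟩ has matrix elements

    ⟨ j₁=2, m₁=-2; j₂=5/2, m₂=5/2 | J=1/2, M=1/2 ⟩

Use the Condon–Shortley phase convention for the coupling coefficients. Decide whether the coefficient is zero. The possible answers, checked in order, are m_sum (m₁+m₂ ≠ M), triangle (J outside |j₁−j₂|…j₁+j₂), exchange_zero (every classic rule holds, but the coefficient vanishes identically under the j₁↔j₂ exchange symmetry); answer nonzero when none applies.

m-sum: m₁+m₂ = -2+5/2 = 1/2, M = 1/2  ✓
triangle: |j₁−j₂| = 1/2 ≤ J = 1/2 ≤ j₁+j₂ = 9/2  ✓
exchange: j₁≠j₂ or m₁≠m₂ — the exchange symmetry imposes no constraint here
value check: CG = +√(1/3) = +0.577350 ≠ 0

nonzero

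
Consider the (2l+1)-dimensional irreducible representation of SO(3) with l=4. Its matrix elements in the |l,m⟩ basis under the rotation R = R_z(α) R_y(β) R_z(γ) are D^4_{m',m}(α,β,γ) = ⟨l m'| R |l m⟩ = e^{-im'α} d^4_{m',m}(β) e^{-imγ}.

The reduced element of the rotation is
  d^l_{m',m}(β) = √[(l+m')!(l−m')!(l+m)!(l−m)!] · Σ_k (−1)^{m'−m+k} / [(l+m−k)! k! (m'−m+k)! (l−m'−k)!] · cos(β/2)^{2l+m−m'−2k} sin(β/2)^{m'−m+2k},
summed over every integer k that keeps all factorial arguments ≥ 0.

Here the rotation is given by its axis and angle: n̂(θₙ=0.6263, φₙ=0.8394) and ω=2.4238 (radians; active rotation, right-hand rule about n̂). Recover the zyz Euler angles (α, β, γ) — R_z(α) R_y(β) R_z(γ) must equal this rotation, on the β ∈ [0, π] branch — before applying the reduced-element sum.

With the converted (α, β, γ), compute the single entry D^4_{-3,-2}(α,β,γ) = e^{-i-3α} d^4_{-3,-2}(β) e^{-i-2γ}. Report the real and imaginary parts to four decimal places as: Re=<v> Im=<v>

Axis–angle → zyz. n̂ = (sinθₙcosφₙ, sinθₙsinφₙ, cosθₙ) = (+0.391496, +0.436239, +0.810202), ω = 2.4238.
R = I cosω + sinω [n̂]ₓ + (1−cosω) n̂n̂ᵀ gives
  R = [-0.484539, -0.233457, +0.843042; +0.832320, -0.419607, +0.362178; +0.269193, +0.877170, +0.397627]
β = atan2(√(R₁₃²+R₂₃²), R₃₃) = 1.161867; α = atan2(R₂₃, R₁₃) mod 2π = 0.405768; γ = atan2(R₃₂, −R₃₁) mod 2π = 1.868560
Split into d^4_{-3,-2}(β=1.1619) × two z-phases.
c=cos(1.161867/2)=0.835951, s=sin(1.161867/2)=0.548804; N=√[1·5040·2·720]=2693.993318
k: max(0,(-2)−(-3))=1 … min(4+(-2),4−(-3))=2
  k=1: (−1)^0·2693.9933/(720)·0.8360^7·0.5488^1 = +0.585796
  k=2: (−1)^1·2693.9933/(240)·0.8360^5·0.5488^3 = -0.757428
d^4_{-3,-2}(1.1619) = +0.585796 -0.757428 = -0.171632
Attach z-rotation phases: D = e^{-i(-3)(0.4058)}·(-0.171632)·e^{-i(-2)(1.8686)} = -0.041137+0.166630i

Re=-0.0411 Im=0.1666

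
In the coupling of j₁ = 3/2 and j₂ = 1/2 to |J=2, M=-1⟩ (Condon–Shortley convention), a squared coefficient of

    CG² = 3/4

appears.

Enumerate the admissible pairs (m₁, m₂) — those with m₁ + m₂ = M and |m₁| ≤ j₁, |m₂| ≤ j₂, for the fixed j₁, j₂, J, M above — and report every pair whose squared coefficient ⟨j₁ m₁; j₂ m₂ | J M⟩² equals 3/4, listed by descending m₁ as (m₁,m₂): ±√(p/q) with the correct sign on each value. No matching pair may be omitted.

Admissible pairs with m₁+m₂ = M = -1: (-3/2,1/2), (-1/2,-1/2)
  (m₁,m₂)=(-1/2,-1/2): CG² = 3/4, CG = +√(3/4)   ← matches the target
  (m₁,m₂)=(-3/2,1/2): CG² = 1/4, CG = +√(1/4)
Pairs with CG² = 3/4: (-1/2,-1/2): +√(3/4)

(-1/2,-1/2): +√(3/4)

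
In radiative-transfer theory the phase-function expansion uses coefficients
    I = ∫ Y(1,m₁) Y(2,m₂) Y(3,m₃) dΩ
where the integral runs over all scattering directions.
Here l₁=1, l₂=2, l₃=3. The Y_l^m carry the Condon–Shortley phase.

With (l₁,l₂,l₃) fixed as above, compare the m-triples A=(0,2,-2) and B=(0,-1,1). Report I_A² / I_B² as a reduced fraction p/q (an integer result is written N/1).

Shared (l₁,l₂,l₃)=(1,2,3): N and (l;000)² cancel in I_A²/I_B².
A: Δ = 0!·2!·4!/7! = 1/105; Racah Σ t=0..0: t=0:+1/24 = 1/24; ⇒ 3j(1 2 3; 0 2 -2)² = 1/21, sgn -1
B: Δ = 0!·2!·4!/7! = 1/105; Racah Σ t=0..0: t=0:+1/6 = 1/6; ⇒ 3j(1 2 3; 0 -1 1)² = 8/105, sgn +1
I_A²/I_B² = (1/21)/(8/105) = 5/8

5/8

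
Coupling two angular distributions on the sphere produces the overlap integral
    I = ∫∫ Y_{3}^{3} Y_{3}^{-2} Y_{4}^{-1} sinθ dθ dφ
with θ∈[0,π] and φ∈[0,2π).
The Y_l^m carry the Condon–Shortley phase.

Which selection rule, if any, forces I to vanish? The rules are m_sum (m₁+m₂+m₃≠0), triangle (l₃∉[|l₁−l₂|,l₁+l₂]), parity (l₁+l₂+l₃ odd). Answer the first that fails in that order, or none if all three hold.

azimuthal sum: 3 − 2 − 1 = 0  ✓
0 ≤ 4 ≤ 6 (triangle on l)  ✓
L = 3 + 3 + 4 = 10 (even)  ✓

none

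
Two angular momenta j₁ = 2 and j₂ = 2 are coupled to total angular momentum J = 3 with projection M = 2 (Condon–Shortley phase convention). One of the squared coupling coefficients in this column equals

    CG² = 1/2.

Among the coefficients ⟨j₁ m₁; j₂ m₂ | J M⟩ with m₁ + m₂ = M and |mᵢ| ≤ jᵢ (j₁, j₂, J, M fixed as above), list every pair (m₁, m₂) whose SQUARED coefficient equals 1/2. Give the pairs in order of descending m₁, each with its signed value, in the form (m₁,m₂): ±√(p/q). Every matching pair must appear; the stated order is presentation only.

Admissible pairs with m₁+m₂ = M = 2: (0,2), (1,1), (2,0)
  (m₁,m₂)=(2,0): CG² = 1/2, CG = +√(1/2)   ← matches the target
  (m₁,m₂)=(1,1): CG² = 0/1, CG = 0
  (m₁,m₂)=(0,2): CG² = 1/2, CG = −√(1/2)   ← matches the target
Pairs with CG² = 1/2: (2,0): +√(1/2); (0,2): −√(1/2)

(2,0): +√(1/2); (0,2): −√(1/2)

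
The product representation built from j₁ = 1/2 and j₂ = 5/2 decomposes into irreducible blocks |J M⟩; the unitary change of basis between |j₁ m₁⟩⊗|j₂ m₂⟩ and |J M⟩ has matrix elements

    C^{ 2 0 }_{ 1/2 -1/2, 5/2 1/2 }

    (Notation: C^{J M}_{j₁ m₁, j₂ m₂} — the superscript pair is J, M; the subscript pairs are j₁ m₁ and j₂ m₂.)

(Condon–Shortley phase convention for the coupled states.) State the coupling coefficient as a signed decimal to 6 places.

-0.707107  (= −√(1/2))

√[5·1!0!4!/6! · 0!1!3!2!2!2!] = √(8)
  +(−1)^1/∏(1,0,0,2,0,2)! = -1/4  (running -1/4)
⟨..|..⟩ = √(8)·(-1/4) = -0.707107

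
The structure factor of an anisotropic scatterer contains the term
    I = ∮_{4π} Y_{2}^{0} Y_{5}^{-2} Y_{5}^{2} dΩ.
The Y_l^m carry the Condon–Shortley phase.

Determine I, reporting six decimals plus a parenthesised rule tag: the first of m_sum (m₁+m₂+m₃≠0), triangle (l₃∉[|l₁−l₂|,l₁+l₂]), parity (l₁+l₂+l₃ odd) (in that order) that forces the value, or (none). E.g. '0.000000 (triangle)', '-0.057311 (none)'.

0.097044 (none)

m-sum 0 ✓  L=12 even ✓  3≤5≤7 ✓
Π(2lᵢ+1) = 5×11×11 = 605
triangle coeff Δ(2,5,5) = 1/38610
Σ_t [0,2]: t=0:+1/2880 t=1:−1/576 t=2:+1/2880 = -1/960
(3j)²=10/429 [(2 5 5; 0 0 0)], sign=+1
Σ_t [0,2]: t=0:+1/2880 t=1:−1/1440 t=2:+1/20160 = -1/3360
(3j)²=6/715 [(2 5 5; 0 -2 2)], sign=+1
⇒ 4πI² = 20/169
I = (+1)√(20/169/(4π)) = 0.09704356
No selection rule forces the value: the integral is nonzero (none).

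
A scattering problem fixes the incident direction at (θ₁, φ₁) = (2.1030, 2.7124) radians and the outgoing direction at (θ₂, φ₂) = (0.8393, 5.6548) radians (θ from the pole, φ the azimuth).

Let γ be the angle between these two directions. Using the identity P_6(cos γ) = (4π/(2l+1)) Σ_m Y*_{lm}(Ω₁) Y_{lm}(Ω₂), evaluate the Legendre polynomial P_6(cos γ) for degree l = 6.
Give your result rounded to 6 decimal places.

0.421817

Expand P_6 via completeness: Σ_{m} conj(Y_{6,m}) at Ω₁ times Y_{6,m} at Ω₂ —
  m=-6: Y*=-0.166871-0.106122i  Y=-0.066360-0.048254i  product +0.005953+0.015094i
  m=-5: Y*=-0.219447-0.338505i  Y=-0.255127-0.000085i  product +0.055958+0.086380i
  m=-4: Y*=-0.052427-0.356598i  Y=-0.346040+0.251271i  product +0.107745+0.110224i
  m=-3: Y*=-0.009906+0.034037i  Y=-0.105807+0.325418i  product -0.010028-0.006825i
  m=-2: Y*=-0.228718+0.264802i  Y=-0.025710-0.079162i  product +0.026843+0.011298i
  m=-1: Y*=-0.087918+0.040235i  Y=-0.300842-0.218605i  product +0.035245+0.007115i
  m=+0: Y*=+0.323899-0.000000i  Y=-0.021788+0.000000i  product -0.007057+0.000000i
  m=+1: Y*=+0.087918+0.040235i  Y=+0.300842-0.218605i  product +0.035245-0.007115i
  m=+2: Y*=-0.228718-0.264802i  Y=-0.025710+0.079162i  product +0.026843-0.011298i
  m=+3: Y*=+0.009906+0.034037i  Y=+0.105807+0.325418i  product -0.010028+0.006825i
  m=+4: Y*=-0.052427+0.356598i  Y=-0.346040-0.251271i  product +0.107745-0.110224i
  m=+5: Y*=+0.219447-0.338505i  Y=+0.255127-0.000085i  product +0.055958-0.086380i
  m=+6: Y*=-0.166871+0.106122i  Y=-0.066360+0.048254i  product +0.005953-0.015094i
Total Σ_m = +0.436373-0.000000i. Multiply by 0.966644: +0.421817-0.000000i. P_6(cos γ) = 0.421817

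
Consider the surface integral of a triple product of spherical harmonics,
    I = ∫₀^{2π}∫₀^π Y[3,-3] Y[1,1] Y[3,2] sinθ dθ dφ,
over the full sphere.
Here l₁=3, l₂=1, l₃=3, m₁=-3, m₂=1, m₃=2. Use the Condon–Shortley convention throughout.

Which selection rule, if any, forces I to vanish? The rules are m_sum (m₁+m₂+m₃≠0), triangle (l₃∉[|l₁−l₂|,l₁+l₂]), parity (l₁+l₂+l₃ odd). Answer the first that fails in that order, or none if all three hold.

parity

Σmᵢ = 0  ✓
l₃∈[|l₁−l₂|,l₁+l₂]=[2,4], have l₃=3  ✓
Σlᵢ = 7 ⇒ odd  ✗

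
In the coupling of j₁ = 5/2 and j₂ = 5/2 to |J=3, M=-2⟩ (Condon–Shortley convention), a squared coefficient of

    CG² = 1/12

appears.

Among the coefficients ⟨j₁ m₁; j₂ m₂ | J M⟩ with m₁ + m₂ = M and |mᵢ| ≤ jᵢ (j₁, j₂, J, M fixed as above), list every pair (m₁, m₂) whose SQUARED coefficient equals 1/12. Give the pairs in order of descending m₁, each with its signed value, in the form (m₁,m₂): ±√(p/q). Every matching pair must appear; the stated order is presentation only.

Admissible pairs with m₁+m₂ = M = -2: (-5/2,1/2), (-3/2,-1/2), (-1/2,-3/2), (1/2,-5/2)
  (m₁,m₂)=(1/2,-5/2): CG² = 5/12, CG = +√(5/12)
  (m₁,m₂)=(-1/2,-3/2): CG² = 1/12, CG = −√(1/12)   ← matches the target
  (m₁,m₂)=(-3/2,-1/2): CG² = 1/12, CG = −√(1/12)   ← matches the target
  (m₁,m₂)=(-5/2,1/2): CG² = 5/12, CG = +√(5/12)
Pairs with CG² = 1/12: (-1/2,-3/2): −√(1/12); (-3/2,-1/2): −√(1/12)

(-1/2,-3/2): −√(1/12); (-3/2,-1/2): −√(1/12)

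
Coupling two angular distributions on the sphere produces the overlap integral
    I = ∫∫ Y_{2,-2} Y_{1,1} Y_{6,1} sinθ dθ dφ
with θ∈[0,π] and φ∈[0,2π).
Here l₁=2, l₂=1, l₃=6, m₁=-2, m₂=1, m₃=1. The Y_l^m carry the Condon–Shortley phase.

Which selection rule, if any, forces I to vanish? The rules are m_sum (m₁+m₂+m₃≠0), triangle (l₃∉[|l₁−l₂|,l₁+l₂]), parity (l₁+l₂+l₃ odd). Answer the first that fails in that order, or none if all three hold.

triangle

m₁+m₂+m₃ = -2 + 1 + 1 = 0  ✓
triangle: need |l₁−l₂| ≤ l₃ ≤ l₁+l₂ = [1,3]; l₃=6 is outside  ✗
parity: l₁+l₂+l₃ = 9 is odd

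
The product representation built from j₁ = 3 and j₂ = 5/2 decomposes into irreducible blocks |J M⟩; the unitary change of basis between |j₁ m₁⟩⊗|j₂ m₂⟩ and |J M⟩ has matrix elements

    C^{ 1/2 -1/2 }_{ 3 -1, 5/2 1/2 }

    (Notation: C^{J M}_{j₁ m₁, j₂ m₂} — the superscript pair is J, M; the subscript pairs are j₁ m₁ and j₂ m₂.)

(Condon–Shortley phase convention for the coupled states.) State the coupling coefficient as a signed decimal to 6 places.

triangle: 5!*1!*0!/7! = 120/5040
(j±m)!: 2!*4!*3!*2!*0!*1! = 576
prefactor² = (2J+1)*Δ*N² = 192/7
  k=3: −1/(3!*2!*1!*0!*0!*0!) = -1/12
Σ = -1/12  ⇒  CG² = 192/7*(-1/12)² = 4/21
CG = −√(4/21) = -0.436436

−√(4/21) = -0.436436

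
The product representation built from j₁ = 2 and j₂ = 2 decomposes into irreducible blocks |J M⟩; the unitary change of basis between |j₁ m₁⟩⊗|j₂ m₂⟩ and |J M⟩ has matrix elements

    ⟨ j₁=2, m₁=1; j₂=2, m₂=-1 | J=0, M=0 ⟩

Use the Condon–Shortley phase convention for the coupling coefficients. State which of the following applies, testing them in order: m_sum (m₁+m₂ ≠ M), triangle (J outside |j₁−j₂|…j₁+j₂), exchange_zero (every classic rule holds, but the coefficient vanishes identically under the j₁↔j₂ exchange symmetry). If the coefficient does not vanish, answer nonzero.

m-sum: m₁+m₂ = 1+(-1) = 0, M = 0  ✓
triangle: |j₁−j₂| = 0 ≤ J = 0 ≤ j₁+j₂ = 4  ✓
exchange: j₁≠j₂ or m₁≠m₂ — the exchange symmetry imposes no constraint here
value check: CG = −√(1/5) = -0.447214 ≠ 0

nonzero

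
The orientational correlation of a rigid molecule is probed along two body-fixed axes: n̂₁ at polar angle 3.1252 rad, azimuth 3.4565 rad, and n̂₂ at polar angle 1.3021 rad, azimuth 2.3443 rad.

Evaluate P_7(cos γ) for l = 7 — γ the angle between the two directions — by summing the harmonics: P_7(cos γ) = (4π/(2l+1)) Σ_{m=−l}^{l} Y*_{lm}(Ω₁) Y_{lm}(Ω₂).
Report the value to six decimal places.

Addition theorem: P_7(cos γ) = (4π/15) Σ_m Y*_{lm}(Ω₁) Y_{lm}(Ω₂), m = −7…7:
  term(m=-7) = 0.00000 + 0.00000j   from Y*(Ω₁)=0.00000 - 0.00000j, Y(Ω₂)=-0.29560 + 0.25006j
  term(m=-6) = -0.00000 - 0.00000j   from Y*(Ω₁)=0.00000 - 0.00000j, Y(Ω₂)=0.02844 - 0.39789j
  term(m=-5) = -0.00000 + 0.00000j   from Y*(Ω₁)=0.00000 - 0.00000j, Y(Ω₂)=-0.01700 - 0.01916j
  term(m=-4) = -0.00000 - 0.00000j   from Y*(Ω₁)=-0.00000 - 0.00000j, Y(Ω₂)=0.35036 + 0.01668j
  term(m=-3) = 0.00000 + 0.00000j   from Y*(Ω₁)=-0.00002 - 0.00003j, Y(Ω₂)=-0.06830 + 0.06359j
  term(m=-2) = 0.00038 - 0.00049j   from Y*(Ω₁)=-0.00163 - 0.00119j, Y(Ω₂)=-0.00731 + 0.30715j
  term(m=-1) = 0.00402 + 0.00815j   from Y*(Ω₁)=-0.06360 - 0.02072j, Y(Ω₂)=-0.09491 - 0.09719j
  term(m=+0) = 0.31751 + 0.00000j   from Y*(Ω₁)=-1.08844 + 0.00000j, Y(Ω₂)=-0.29171 + 0.00000j
  term(m=+1) = 0.00402 - 0.00815j   from Y*(Ω₁)=0.06360 - 0.02072j, Y(Ω₂)=0.09491 - 0.09719j
  term(m=+2) = 0.00038 + 0.00049j   from Y*(Ω₁)=-0.00163 + 0.00119j, Y(Ω₂)=-0.00731 - 0.30715j
  term(m=+3) = 0.00000 - 0.00000j   from Y*(Ω₁)=0.00002 - 0.00003j, Y(Ω₂)=0.06830 + 0.06359j
  term(m=+4) = -0.00000 + 0.00000j   from Y*(Ω₁)=-0.00000 + 0.00000j, Y(Ω₂)=0.35036 - 0.01668j
  term(m=+5) = -0.00000 - 0.00000j   from Y*(Ω₁)=-0.00000 - 0.00000j, Y(Ω₂)=0.01700 - 0.01916j
  term(m=+6) = -0.00000 + 0.00000j   from Y*(Ω₁)=0.00000 + 0.00000j, Y(Ω₂)=0.02844 + 0.39789j
  term(m=+7) = 0.00000 - 0.00000j   from Y*(Ω₁)=-0.00000 - 0.00000j, Y(Ω₂)=0.29560 + 0.25006j
Total Σ_m = 0.32631 - 0.00000j. Multiply by 0.837758: 0.27337 - 0.00000j. P_7(cos γ) = 0.273370

0.273370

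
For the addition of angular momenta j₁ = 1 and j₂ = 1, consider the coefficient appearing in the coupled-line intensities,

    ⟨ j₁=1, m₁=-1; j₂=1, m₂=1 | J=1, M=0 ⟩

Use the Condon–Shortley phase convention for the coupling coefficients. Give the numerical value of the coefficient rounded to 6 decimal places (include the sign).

√[3·1!1!1!/4! · 0!2!2!0!1!1!] = √(1/2)
  +(−1)^1/∏(1,0,1,1,0,0)! = -1  (running -1)
⟨..|..⟩ = √(1/2)·(-1) = -0.707107

−√(1/2) ≈ -0.707107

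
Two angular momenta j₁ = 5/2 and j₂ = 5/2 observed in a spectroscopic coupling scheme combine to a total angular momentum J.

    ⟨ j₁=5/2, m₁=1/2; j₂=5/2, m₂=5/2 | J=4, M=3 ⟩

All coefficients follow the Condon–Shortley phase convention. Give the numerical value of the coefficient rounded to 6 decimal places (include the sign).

−√(1/2) ≈ -0.707107

j₁+j₂−J=1  J+j₁−j₂=4  J−j₁+j₂=4  j₁+j₂+J+1=10
(j₁±m₁, j₂±m₂, J±M) = (3,2,5,0,7,1)
P² = 10368
sum k=1..1:
  [1] −1/144 = -1/144
S = -1/144
C² = P²·S² = 1/2 ; C = -0.707107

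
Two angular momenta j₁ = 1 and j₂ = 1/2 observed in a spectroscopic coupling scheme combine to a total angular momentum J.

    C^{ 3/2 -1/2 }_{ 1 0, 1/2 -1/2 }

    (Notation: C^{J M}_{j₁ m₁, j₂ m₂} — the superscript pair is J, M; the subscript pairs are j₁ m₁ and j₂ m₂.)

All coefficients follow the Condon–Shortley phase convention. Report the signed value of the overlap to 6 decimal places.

√[4·0!2!1!/4! · 1!1!0!1!1!2!] = √(2/3)
  +(−1)^0/∏(0,0,1,0,1,1)! = 1  (running 1)
⟨..|..⟩ = √(2/3)·(1) = +0.816497

+0.816497  (= +√(2/3))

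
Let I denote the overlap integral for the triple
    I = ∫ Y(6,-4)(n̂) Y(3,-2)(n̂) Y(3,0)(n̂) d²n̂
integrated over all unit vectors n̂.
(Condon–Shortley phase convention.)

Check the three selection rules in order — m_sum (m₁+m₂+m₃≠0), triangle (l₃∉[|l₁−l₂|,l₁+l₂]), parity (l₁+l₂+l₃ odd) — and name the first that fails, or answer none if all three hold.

m_sum

m₁+m₂+m₃ = -4 − 2 + 0 = -6  ✗
triangle: |6−3|=3 ≤ l₃=3 ≤ 6+3=9
parity: l₁+l₂+l₃ = 12 is even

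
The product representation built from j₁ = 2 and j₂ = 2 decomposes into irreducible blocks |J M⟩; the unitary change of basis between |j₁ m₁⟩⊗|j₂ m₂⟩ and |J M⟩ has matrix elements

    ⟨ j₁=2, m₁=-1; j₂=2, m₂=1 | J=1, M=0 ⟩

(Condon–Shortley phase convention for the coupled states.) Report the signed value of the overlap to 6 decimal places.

+√(1/10) ≈ +0.316228

j₁+j₂−J=3  J+j₁−j₂=1  J−j₁+j₂=1  j₁+j₂+J+1=6
(j₁±m₁, j₂±m₂, J±M) = (1,3,3,1,1,1)
P² = 9/10
sum k=2..3:
  [2] +1/2 = 1/2
  [3] −1/6 = -1/6
S = 1/3
C² = P²·S² = 1/10 ; C = +0.316228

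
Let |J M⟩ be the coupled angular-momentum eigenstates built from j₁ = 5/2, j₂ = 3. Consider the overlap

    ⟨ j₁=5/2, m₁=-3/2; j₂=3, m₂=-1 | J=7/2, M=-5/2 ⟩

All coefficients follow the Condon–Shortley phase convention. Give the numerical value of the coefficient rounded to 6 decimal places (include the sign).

-0.398410

j₁+j₂−J=2  J+j₁−j₂=3  J−j₁+j₂=4  j₁+j₂+J+1=10
(j₁±m₁, j₂±m₂, J±M) = (1,4,2,4,1,6)
P² = 18432/35
sum k=1..2:
  [1] −1/36 = -1/36
  [2] +1/96 = 1/96
S = -5/288
C² = P²·S² = 10/63 ; C = -0.398410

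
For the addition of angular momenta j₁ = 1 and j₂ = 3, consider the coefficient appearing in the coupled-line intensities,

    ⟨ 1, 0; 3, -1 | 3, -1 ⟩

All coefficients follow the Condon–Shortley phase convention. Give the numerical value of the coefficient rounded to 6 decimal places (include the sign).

+√(1/12) ≈ +0.288675

√[7·1!1!5!/8! · 1!1!2!4!2!4!] = √(48)
  +(−1)^0/∏(0,1,1,2,0,3)! = 1/12  (running 1/12)
  +(−1)^1/∏(1,0,0,1,1,4)! = -1/24  (running 1/24)
⟨..|..⟩ = √(48)·(1/24) = +0.288675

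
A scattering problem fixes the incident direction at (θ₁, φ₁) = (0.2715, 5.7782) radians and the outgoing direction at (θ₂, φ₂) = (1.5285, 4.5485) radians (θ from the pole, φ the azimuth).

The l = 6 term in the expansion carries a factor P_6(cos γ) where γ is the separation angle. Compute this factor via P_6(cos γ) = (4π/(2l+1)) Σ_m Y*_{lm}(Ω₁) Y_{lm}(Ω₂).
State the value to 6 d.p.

-0.206585

Term-by-term m-sum for l=6 (normalisation 4π/13 = 0.966644):
  m=-6: (-0.000179, -0.000020) × (-0.266316, -0.399942) = (0.000040, 0.000077)  (running Σ = (0.000040, 0.000077))
  m=-5: (-0.001824, -0.001293) × (-0.051478, 0.048087) = (0.000156, -0.000021)  (running Σ = (0.000196, 0.000056))
  m=-4: (-0.007379, -0.015308) × (-0.276271, -0.212455) = (-0.001214, 0.005797)  (running Σ = (-0.001018, 0.005853))
  m=-3: (0.004870, -0.087114) × (-0.038650, 0.072170) = (0.006099, 0.003718)  (running Σ = (0.005081, 0.009571))
  m=-2: (0.158457, -0.252279) × (-0.297931, -0.101309) = (-0.072767, 0.059109)  (running Σ = (-0.067687, 0.068679))
  m=-1: (0.519928, -0.287413) × (-0.014046, 0.084936) = (0.017109, 0.048198)  (running Σ = (-0.050578, 0.116877))
  m=0: (0.367865, -0.000000) × (-0.305976, 0.000000) = (-0.112558, 0.000000)  (running Σ = (-0.163136, 0.116877))
  m=1: (-0.519928, -0.287413) × (0.014046, 0.084936) = (0.017109, -0.048198)  (running Σ = (-0.146027, 0.068679))
  m=2: (0.158457, 0.252279) × (-0.297931, 0.101309) = (-0.072767, -0.059109)  (running Σ = (-0.218795, 0.009571))
  m=3: (-0.004870, -0.087114) × (0.038650, 0.072170) = (0.006099, -0.003718)  (running Σ = (-0.212696, 0.005853))
  m=4: (-0.007379, 0.015308) × (-0.276271, 0.212455) = (-0.001214, -0.005797)  (running Σ = (-0.213910, 0.000056))
  m=5: (0.001824, -0.001293) × (0.051478, 0.048087) = (0.000156, 0.000021)  (running Σ = (-0.213753, 0.000077))
  m=6: (-0.000179, 0.000020) × (-0.266316, 0.399942) = (0.000040, -0.000077)  (running Σ = (-0.213714, -0.000000))
Total Σ_m = (-0.213714, -0.000000). Multiply by 0.966644: (-0.206585, -0.000000). P_6(cos γ) = -0.206585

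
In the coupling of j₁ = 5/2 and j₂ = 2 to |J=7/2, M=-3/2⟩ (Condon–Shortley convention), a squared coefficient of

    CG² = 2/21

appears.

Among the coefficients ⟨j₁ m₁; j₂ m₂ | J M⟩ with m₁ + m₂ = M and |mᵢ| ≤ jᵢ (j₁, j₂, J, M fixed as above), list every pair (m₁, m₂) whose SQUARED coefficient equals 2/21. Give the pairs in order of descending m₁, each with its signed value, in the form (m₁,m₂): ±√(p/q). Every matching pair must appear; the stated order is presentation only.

Admissible pairs with m₁+m₂ = M = -3/2: (-5/2,1), (-3/2,0), (-1/2,-1), (1/2,-2)
  (m₁,m₂)=(1/2,-2): CG² = 8/21, CG = +√(8/21)
  (m₁,m₂)=(-1/2,-1): CG² = 2/21, CG = +√(2/21)   ← matches the target
  (m₁,m₂)=(-3/2,0): CG² = 2/7, CG = −√(2/7)
  (m₁,m₂)=(-5/2,1): CG² = 5/21, CG = −√(5/21)
Pairs with CG² = 2/21: (-1/2,-1): +√(2/21)

(-1/2,-1): +√(2/21)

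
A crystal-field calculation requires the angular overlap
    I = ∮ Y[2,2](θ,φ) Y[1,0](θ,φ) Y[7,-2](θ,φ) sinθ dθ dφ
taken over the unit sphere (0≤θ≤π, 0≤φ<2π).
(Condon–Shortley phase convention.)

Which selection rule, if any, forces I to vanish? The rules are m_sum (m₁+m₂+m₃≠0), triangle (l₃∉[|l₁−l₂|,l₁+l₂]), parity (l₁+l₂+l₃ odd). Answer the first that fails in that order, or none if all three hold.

Σmᵢ = 0  ✓
l₃∈[|l₁−l₂|,l₁+l₂]=[1,3] required, l₃=7 fails  ✗
Σlᵢ = 10 ⇒ even

triangle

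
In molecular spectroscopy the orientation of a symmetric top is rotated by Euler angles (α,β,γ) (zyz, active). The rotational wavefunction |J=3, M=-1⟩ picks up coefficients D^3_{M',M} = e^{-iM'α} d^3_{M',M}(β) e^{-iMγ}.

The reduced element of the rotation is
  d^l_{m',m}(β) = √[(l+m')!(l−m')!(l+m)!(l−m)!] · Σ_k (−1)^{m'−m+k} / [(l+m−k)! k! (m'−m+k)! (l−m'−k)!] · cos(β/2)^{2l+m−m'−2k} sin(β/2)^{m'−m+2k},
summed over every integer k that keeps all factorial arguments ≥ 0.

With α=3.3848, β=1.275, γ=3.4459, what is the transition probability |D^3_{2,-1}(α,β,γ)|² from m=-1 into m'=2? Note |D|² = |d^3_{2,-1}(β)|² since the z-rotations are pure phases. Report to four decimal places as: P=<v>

P=0.2522

D^3_{2,-1}(3.3848,1.2750,3.4459) = e^{-i·2·3.3848}·d^3_{2,-1}(1.2750)·e^{-i·-1·3.4459}. Compute d first:
c=cos(1.275000/2)=0.803586, s=sin(1.275000/2)=0.595188; N=√[120·1·2·24]=75.894664
The bounds max(0,m−m')=0 and min(l+m,l−m')=1 give 2 terms
  k=0: (−1)^3·75.8947/(12)·0.8036^3·0.5952^3 = -0.691975
  k=1: (−1)^4·75.8947/(24)·0.8036^1·0.5952^5 = +0.189804
d^3_{2,-1}(1.2750) = -0.691975 +0.189804 = -0.502172
|D^3_{2,-1}|² = |d^3_{2,-1}(β)|² = (-0.502172)² = 0.252177 (the z-rotation phases have unit modulus)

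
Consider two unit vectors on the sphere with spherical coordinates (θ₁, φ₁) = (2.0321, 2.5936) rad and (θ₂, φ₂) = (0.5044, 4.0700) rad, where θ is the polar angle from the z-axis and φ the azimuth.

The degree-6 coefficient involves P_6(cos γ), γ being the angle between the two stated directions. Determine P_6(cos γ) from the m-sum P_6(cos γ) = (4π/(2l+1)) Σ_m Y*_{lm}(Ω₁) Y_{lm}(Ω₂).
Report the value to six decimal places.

0.220653

Expand P_6 via completeness: Σ_{m} conj(Y_{6,m}) at Ω₁ times Y_{6,m} at Ω₂ —
  [-6]  conj(Y_{6,-6})(Ω₁) = -0.24642 + 0.03633j ; Y_{6,-6}(Ω₂) = 0.00466 + 0.00402j ; Δ = -0.00129 - 0.00082j
  [-5]  conj(Y_{6,-5})(Ω₁) = -0.39476 - 0.16766j ; Y_{6,-5}(Ω₂) = 0.00272 - 0.03853j ; Δ = -0.00753 + 0.01475j
  [-4]  conj(Y_{6,-4})(Ω₁) = -0.15747 - 0.22002j ; Y_{6,-4}(Ω₂) = -0.12160 + 0.07829j ; Δ = 0.03637 + 0.01443j
  [-3]  conj(Y_{6,-3})(Ω₁) = 0.01249 + 0.17039j ; Y_{6,-3}(Ω₂) = 0.32762 + 0.12196j ; Δ = -0.01669 + 0.05734j
  [-2]  conj(Y_{6,-2})(Ω₁) = -0.15174 + 0.29520j ; Y_{6,-2}(Ω₂) = -0.14142 - 0.48088j ; Δ = 0.16341 + 0.03122j
  [-1]  conj(Y_{6,-1})(Ω₁) = 0.04928 - 0.03008j ; Y_{6,-1}(Ω₂) = -0.14536 + 0.19426j ; Δ = -0.00132 + 0.01394j
  [+0]  conj(Y_{6,0})(Ω₁) = 0.33277 + 0.00000j ; Y_{6,0}(Ω₂) = -0.35352 + 0.00000j ; Δ = -0.11764 + 0.00000j
  [+1]  conj(Y_{6,1})(Ω₁) = -0.04928 - 0.03008j ; Y_{6,1}(Ω₂) = 0.14536 + 0.19426j ; Δ = -0.00132 - 0.01394j
  [+2]  conj(Y_{6,2})(Ω₁) = -0.15174 - 0.29520j ; Y_{6,2}(Ω₂) = -0.14142 + 0.48088j ; Δ = 0.16341 - 0.03122j
  [+3]  conj(Y_{6,3})(Ω₁) = -0.01249 + 0.17039j ; Y_{6,3}(Ω₂) = -0.32762 + 0.12196j ; Δ = -0.01669 - 0.05734j
  [+4]  conj(Y_{6,4})(Ω₁) = -0.15747 + 0.22002j ; Y_{6,4}(Ω₂) = -0.12160 - 0.07829j ; Δ = 0.03637 - 0.01443j
  [+5]  conj(Y_{6,5})(Ω₁) = 0.39476 - 0.16766j ; Y_{6,5}(Ω₂) = -0.00272 - 0.03853j ; Δ = -0.00753 - 0.01475j
  [+6]  conj(Y_{6,6})(Ω₁) = -0.24642 - 0.03633j ; Y_{6,6}(Ω₂) = 0.00466 - 0.00402j ; Δ = -0.00129 + 0.00082j
Σ over m = 0.22827 - 0.00000j; ×(4π/13) → 0.22065 - 0.00000j. Real part: 0.220653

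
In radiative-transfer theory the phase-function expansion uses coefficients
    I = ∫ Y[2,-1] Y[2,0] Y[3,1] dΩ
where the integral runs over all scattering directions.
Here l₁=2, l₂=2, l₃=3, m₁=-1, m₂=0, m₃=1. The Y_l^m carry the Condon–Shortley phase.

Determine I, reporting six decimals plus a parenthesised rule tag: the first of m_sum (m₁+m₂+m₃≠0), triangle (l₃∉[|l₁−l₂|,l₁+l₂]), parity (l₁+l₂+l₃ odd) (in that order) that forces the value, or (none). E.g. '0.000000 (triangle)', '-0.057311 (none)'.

0.000000 (parity)

L=7 odd ⇒ parity kills the (l;000) factor ⇒ I = 0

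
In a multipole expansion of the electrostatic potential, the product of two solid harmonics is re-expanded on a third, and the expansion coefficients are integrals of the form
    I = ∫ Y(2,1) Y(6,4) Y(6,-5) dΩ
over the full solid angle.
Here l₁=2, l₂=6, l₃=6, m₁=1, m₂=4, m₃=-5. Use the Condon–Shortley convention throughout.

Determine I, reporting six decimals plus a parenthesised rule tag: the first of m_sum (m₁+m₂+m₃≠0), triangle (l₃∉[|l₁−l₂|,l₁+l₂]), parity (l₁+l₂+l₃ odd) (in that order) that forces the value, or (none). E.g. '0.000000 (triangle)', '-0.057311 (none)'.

m-sum 0 ✓  L=14 even ✓  4≤6≤8 ✓
Π(2lᵢ+1) = 5×13×13 = 845
triangle coeff Δ(2,6,6) = 1/90090
Σ_t [0,2]: t=0:+1/69120 t=1:−1/14400 t=2:+1/69120 = -7/172800
(3j)²=14/715 [(2 6 6; 0 0 0)], sign=-1
Σ_t [0,1]: t=0:+1/7257600 t=1:−1/725760 = -1/806400
(3j)²=27/910 [(2 6 6; 1 4 -5)], sign=+1
⇒ 4πI² = 27/55
I = (-1)√(27/55/(4π)) = -0.19764945
No selection rule forces the value: the integral is nonzero (none).

-0.197649 (none)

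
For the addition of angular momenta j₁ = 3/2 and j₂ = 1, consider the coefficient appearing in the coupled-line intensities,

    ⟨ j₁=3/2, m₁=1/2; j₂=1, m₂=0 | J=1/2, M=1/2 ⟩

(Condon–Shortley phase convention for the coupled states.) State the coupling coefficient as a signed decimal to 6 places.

−√(1/3) ≈ -0.577350

j₁+j₂−J=2  J+j₁−j₂=1  J−j₁+j₂=0  j₁+j₂+J+1=4
(j₁±m₁, j₂±m₂, J±M) = (2,1,1,1,1,0)
P² = 1/3
sum k=1..1:
  [1] −1/1 = -1
S = -1
C² = P²·S² = 1/3 ; C = -0.577350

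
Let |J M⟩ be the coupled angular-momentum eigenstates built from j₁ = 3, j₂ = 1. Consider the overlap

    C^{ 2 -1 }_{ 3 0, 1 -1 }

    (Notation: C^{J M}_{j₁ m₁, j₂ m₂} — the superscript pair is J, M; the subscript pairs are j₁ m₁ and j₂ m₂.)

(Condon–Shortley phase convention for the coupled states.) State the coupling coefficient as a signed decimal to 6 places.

+0.377964

j₁+j₂−J=2  J+j₁−j₂=4  J−j₁+j₂=0  j₁+j₂+J+1=7
(j₁±m₁, j₂±m₂, J±M) = (3,3,0,2,1,3)
P² = 144/7
sum k=0..0:
  [0] +1/12 = 1/12
S = 1/12
C² = P²·S² = 1/7 ; C = +0.377964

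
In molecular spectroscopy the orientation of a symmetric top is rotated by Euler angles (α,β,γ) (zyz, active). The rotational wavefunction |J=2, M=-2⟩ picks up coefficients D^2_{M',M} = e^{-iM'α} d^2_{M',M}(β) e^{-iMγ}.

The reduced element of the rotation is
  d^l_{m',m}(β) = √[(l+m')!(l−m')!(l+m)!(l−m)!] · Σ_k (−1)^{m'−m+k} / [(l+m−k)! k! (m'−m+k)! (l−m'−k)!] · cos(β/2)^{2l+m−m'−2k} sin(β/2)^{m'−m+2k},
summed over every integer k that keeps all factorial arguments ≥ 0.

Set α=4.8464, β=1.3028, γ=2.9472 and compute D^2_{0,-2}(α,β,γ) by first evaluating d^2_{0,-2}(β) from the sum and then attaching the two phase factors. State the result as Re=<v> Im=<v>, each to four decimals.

First d^2_{0,-2}(β=1.3028), then the phase factors e^{-i(0)α} and e^{-i(-2)γ}:
Half-angle: c=0.795236, s=0.606300. N=√(2·2·1·24)=9.797959
Admissible k: 0..0 (factorial args all ≥0)
  k=0: (−1)^2·9.7980/(4)·0.7952^2·0.6063^2 = +0.569434
d^2_{0,-2}(1.3028) = +0.569434
Phases: e^{-i·(0)·4.8464}=+1.000000+0.000000i, e^{-i·(-2)·2.9472}=+0.925370-0.379065i ⇒ D=+0.526937-0.215852i

Re=0.5269 Im=-0.2159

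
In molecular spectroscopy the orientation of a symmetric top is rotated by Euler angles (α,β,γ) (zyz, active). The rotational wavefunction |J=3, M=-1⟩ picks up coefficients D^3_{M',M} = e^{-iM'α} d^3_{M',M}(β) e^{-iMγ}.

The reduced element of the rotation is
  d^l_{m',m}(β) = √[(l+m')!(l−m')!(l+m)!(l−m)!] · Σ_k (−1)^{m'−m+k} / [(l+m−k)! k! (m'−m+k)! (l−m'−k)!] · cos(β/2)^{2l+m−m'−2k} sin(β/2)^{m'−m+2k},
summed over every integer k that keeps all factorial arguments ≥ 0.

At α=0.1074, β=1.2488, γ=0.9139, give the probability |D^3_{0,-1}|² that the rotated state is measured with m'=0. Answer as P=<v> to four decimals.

P=0.0421

Split into d^3_{0,-1}(β=1.2488) × two z-phases.
c=cos(1.248800/2)=0.811314, s=sin(1.248800/2)=0.584611; N=√[6·6·2·24]=41.569219
The bounds max(0,m−m')=0 and min(l+m,l−m')=2 give 3 terms
  k=0: (−1)^1·41.5692/(12)·0.8113^5·0.5846^1 = -0.711873
  k=1: (−1)^2·41.5692/(4)·0.8113^3·0.5846^3 = +1.108866
  k=2: (−1)^3·41.5692/(12)·0.8113^1·0.5846^5 = -0.191917
d^3_{0,-1}(1.2488) = -0.711873 +1.108866 -0.191917 = +0.205076
|D^3_{0,-1}|² = |d^3_{0,-1}(β)|² = (+0.205076)² = 0.042056 (the z-rotation phases have unit modulus)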